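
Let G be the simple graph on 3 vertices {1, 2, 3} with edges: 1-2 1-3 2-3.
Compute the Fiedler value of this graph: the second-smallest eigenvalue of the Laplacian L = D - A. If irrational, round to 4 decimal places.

3

With the vertex order [1, 2, 3], the degrees are [2, 2, 2], giving D = diag(2, 2, 2) and L = D - A. The smallest Laplacian eigenvalue is always 0. The next one, lambda_2 = 3, measures how hard the graph is to disconnect: larger values mean better connectivity.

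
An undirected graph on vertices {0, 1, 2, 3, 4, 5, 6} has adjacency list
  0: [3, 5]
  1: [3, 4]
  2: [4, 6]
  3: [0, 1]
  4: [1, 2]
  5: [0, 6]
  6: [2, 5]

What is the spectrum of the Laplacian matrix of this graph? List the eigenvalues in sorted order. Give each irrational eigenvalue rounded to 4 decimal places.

[0, 0.7530, 0.7530, 2.4450, 2.4450, 3.8019, 3.8019]

With the vertex order [0, 1, 2, 3, 4, 5, 6], the degrees are [2, 2, 2, 2, 2, 2, 2], giving D = diag(2, 2, 2, 2, 2, 2, 2) and L = D - A. Since every row of L sums to 0, the all-ones vector is in the kernel and 0 is an eigenvalue. The single zero eigenvalue shows the graph is connected.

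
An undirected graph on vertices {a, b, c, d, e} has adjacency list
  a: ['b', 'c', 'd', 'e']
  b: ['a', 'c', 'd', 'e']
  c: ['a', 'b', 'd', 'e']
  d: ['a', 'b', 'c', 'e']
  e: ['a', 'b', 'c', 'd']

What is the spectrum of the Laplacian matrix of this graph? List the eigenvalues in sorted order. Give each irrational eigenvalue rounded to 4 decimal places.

Each diagonal entry of L is the vertex degree and each off-diagonal entry is -1 where an edge is present, 0 otherwise; in the order [a, b, c, d, e] the diagonal is [4, 4, 4, 4, 4]. Diagonalising L (or applying a numerical eigensolver to the 5x5 matrix) gives the spectrum above. The single zero eigenvalue shows the graph is connected. By the matrix-tree theorem the graph has (1/5) * product of the nonzero eigenvalues = 125 spanning trees.

[0, 5, 5, 5, 5]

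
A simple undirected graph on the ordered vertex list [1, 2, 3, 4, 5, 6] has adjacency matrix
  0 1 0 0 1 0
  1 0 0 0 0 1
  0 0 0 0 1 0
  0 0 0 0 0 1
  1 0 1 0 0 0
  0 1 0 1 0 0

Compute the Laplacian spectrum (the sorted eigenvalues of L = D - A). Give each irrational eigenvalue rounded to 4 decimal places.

[0, 0.2679, 1, 2, 3, 3.7321]

Reading degrees in the order [1, 2, 3, 4, 5, 6] gives [2, 2, 1, 1, 2, 2]; set D = diag(2, 2, 1, 1, 2, 2) and form L = D - A. Diagonalising L (or applying a numerical eigensolver to the 6x6 matrix) gives the spectrum above. The single zero eigenvalue shows the graph is connected. The largest eigenvalue, 3.7321, is at most the vertex count 6.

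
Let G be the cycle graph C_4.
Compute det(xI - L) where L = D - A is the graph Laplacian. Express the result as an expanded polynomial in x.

x^4 - 8x^3 + 20x^2 - 16x

The graph has 4 vertices and degree multiset [2, 2, 2, 2]; D is the diagonal matrix of degrees and L = D - A. L has integer entries, so p(x) = det(xI - L) has integer coefficients. Expanding the determinant yields x^4 - 8x^3 + 20x^2 - 16x. Since p(0) = det(-L) = 0, x divides p(x). By the matrix-tree theorem the graph has (1/4) * product of the nonzero eigenvalues = 4 spanning trees. The eigenvalues sum to 8, which equals trace(L) = 2|E|.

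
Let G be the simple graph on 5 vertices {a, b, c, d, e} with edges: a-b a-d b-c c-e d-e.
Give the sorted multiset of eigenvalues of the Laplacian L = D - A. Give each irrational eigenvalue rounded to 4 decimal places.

[0, 1.3820, 1.3820, 3.6180, 3.6180]

With the vertex order [a, b, c, d, e], the degrees are [2, 2, 2, 2, 2], giving D = diag(2, 2, 2, 2, 2) and L = D - A. L is symmetric positive semidefinite, so every eigenvalue is real and nonnegative. The single zero eigenvalue shows the graph is connected. There is one zero in the spectrum, matching the 1 component.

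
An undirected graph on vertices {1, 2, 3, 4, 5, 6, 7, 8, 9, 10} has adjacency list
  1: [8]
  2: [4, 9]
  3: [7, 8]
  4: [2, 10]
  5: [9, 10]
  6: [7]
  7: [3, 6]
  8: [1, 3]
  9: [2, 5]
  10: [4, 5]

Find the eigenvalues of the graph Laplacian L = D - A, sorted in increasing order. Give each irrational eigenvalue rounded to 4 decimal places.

Each diagonal entry of L is the vertex degree and each off-diagonal entry is -1 where an edge is present, 0 otherwise; in the order [1, 2, 3, 4, 5, 6, 7, 8, 9, 10] the diagonal is [1, 2, 2, 2, 2, 1, 2, 2, 2, 2]. L is symmetric positive semidefinite, so every eigenvalue is real and nonnegative. The 2 zero eigenvalues correspond to the 2 connected components. There are 2 zeros in the spectrum, matching the 2 components.

[0, 0, 0.3820, 1.3820, 1.3820, 1.3820, 2.6180, 3.6180, 3.6180, 3.6180]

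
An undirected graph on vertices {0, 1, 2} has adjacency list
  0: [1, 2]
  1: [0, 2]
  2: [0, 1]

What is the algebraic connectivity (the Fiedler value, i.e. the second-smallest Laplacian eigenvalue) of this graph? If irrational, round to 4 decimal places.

Each diagonal entry of L is the vertex degree and each off-diagonal entry is -1 where an edge is present, 0 otherwise; in the order [0, 1, 2] the diagonal is [2, 2, 2]. Computing the eigenvalues of L and sorting gives [0, 3, 3]. The Fiedler value lambda_2 = 3 is strictly positive, so the graph is connected. There is one zero in the spectrum, matching the 1 component. The eigenvalues sum to 6, which equals trace(L) = 2|E|.

3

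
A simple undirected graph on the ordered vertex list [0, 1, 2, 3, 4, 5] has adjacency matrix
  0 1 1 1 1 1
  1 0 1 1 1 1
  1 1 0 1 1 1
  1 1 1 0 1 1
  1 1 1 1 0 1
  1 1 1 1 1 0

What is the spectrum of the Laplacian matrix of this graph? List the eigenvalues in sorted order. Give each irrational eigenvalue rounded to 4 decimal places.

With the vertex order [0, 1, 2, 3, 4, 5], the degrees are [5, 5, 5, 5, 5, 5], giving D = diag(5, 5, 5, 5, 5, 5) and L = D - A. The multiplicity of 0 as a Laplacian eigenvalue equals the number of connected components. There is one zero in the spectrum, matching the 1 component.

[0, 6, 6, 6, 6, 6]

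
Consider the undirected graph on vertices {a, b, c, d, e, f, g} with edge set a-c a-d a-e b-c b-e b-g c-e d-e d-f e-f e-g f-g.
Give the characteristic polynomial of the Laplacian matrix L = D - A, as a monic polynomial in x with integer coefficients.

Each diagonal entry of L is the vertex degree and each off-diagonal entry is -1 where an edge is present, 0 otherwise; in the order [a, b, c, d, e, f, g] the diagonal is [3, 3, 3, 3, 6, 3, 3]. The eigenvalues of L are [0, 2, 2, 4, 4, 5, 7]; the characteristic polynomial is the product of (x - lambda_i), which multiplies out to x^7 - 24x^6 + 231x^5 - 1140x^4 + 3036x^3 - 4128x^2 + 2240x. Since p(0) = det(-L) = 0, x divides p(x). By the matrix-tree theorem the graph has (1/7) * product of the nonzero eigenvalues = 320 spanning trees. The largest eigenvalue, 7, is at most the vertex count 7.

x^7 - 24x^6 + 231x^5 - 1140x^4 + 3036x^3 - 4128x^2 + 2240x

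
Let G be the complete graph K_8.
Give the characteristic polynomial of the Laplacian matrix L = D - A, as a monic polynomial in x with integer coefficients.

x^8 - 56x^7 + 1344x^6 - 17920x^5 + 143360x^4 - 688128x^3 + 1835008x^2 - 2097152x

The graph has 8 vertices and degree multiset [7, 7, 7, 7, 7, 7, 7, 7]; D is the diagonal matrix of degrees and L = D - A. Computing det(xI - L) by cofactor expansion (or equivalently via sum-over-permutations) gives x^8 - 56x^7 + 1344x^6 - 17920x^5 + 143360x^4 - 688128x^3 + 1835008x^2 - 2097152x. The coefficient of x^7 equals -trace(L) = -56, matching the sum of degrees.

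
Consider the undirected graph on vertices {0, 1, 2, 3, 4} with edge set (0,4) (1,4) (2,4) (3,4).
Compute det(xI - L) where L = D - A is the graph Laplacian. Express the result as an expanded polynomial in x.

Reading degrees in the order [0, 1, 2, 3, 4] gives [1, 1, 1, 1, 4]; set D = diag(1, 1, 1, 1, 4) and form L = D - A. The eigenvalues of L are [0, 1, 1, 1, 5]; the characteristic polynomial is the product of (x - lambda_i), which multiplies out to x^5 - 8x^4 + 18x^3 - 16x^2 + 5x. Since p(0) = det(-L) = 0, x divides p(x). By the matrix-tree theorem the graph has (1/5) * product of the nonzero eigenvalues = 1 spanning tree. The eigenvalues sum to 8, which equals trace(L) = 2|E|.

x^5 - 8x^4 + 18x^3 - 16x^2 + 5x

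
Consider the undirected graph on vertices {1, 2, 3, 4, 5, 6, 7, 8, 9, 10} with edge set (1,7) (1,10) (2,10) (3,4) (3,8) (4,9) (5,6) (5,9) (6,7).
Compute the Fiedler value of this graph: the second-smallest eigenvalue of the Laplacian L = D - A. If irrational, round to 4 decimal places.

With the vertex order [1, 2, 3, 4, 5, 6, 7, 8, 9, 10], the degrees are [2, 1, 2, 2, 2, 2, 2, 1, 2, 2], giving D = diag(2, 1, 2, 2, 2, 2, 2, 1, 2, 2) and L = D - A. The sorted Laplacian eigenvalues are [0, 0.0979, 0.3820, 0.8244, 1.3820, 2, 2.6180, 3.1756, 3.6180, 3.9021]; the algebraic connectivity is the second entry, 0.0979. By the matrix-tree theorem the graph has (1/10) * product of the nonzero eigenvalues = 1 spanning tree.

0.0979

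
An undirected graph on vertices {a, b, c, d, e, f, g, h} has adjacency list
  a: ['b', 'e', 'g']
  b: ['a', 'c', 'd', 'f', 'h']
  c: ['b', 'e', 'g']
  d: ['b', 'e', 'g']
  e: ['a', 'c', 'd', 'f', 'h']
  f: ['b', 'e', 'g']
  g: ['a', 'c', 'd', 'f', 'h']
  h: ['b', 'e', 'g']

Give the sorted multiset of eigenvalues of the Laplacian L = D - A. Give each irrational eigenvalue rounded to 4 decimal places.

[0, 3, 3, 3, 3, 5, 5, 8]

With the vertex order [a, b, c, d, e, f, g, h], the degrees are [3, 5, 3, 3, 5, 3, 5, 3], giving D = diag(3, 5, 3, 3, 5, 3, 5, 3) and L = D - A. The multiplicity of 0 as a Laplacian eigenvalue equals the number of connected components. The single zero eigenvalue shows the graph is connected. There is one zero in the spectrum, matching the 1 component. By the matrix-tree theorem the graph has (1/8) * product of the nonzero eigenvalues = 2025 spanning trees.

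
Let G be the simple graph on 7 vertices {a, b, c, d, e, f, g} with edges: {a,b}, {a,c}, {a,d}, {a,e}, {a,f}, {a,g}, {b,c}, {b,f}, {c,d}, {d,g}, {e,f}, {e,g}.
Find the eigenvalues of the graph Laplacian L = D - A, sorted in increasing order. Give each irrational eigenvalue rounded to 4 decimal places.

[0, 2, 2, 4, 4, 5, 7]

Each diagonal entry of L is the vertex degree and each off-diagonal entry is -1 where an edge is present, 0 otherwise; in the order [a, b, c, d, e, f, g] the diagonal is [6, 3, 3, 3, 3, 3, 3]. L is symmetric positive semidefinite, so every eigenvalue is real and nonnegative. The single zero eigenvalue shows the graph is connected. The largest eigenvalue, 7, is at most the vertex count 7.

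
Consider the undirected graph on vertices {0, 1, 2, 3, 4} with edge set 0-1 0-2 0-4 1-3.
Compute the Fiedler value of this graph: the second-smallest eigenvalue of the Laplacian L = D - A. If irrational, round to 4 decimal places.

Each diagonal entry of L is the vertex degree and each off-diagonal entry is -1 where an edge is present, 0 otherwise; in the order [0, 1, 2, 3, 4] the diagonal is [3, 2, 1, 1, 1]. Computing the eigenvalues of L and sorting gives [0, 0.5188, 1, 2.3111, 4.1701]. The Fiedler value lambda_2 = 0.5188 is strictly positive, so the graph is connected. The largest eigenvalue, 4.1701, is at most the vertex count 5.

0.5188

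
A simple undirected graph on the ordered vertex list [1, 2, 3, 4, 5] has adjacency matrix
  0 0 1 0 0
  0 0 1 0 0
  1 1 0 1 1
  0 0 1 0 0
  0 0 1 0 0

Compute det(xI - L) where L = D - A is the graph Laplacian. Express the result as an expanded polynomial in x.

Reading degrees in the order [1, 2, 3, 4, 5] gives [1, 1, 4, 1, 1]; set D = diag(1, 1, 4, 1, 1) and form L = D - A. L has integer entries, so p(x) = det(xI - L) has integer coefficients. Expanding the determinant yields x^5 - 8x^4 + 18x^3 - 16x^2 + 5x. The constant term is 0 because L is singular (the all-ones vector lies in its kernel). The largest eigenvalue, 5, is at most the vertex count 5. The eigenvalues sum to 8, which equals trace(L) = 2|E|.

x^5 - 8x^4 + 18x^3 - 16x^2 + 5x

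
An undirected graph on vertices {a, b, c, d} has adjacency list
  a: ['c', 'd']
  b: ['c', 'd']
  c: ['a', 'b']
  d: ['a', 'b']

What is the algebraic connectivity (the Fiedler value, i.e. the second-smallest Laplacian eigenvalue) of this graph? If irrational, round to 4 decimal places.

2

Reading degrees in the order [a, b, c, d] gives [2, 2, 2, 2]; set D = diag(2, 2, 2, 2) and form L = D - A. The sorted Laplacian eigenvalues are [0, 2, 2, 4]; the algebraic connectivity is the second entry, 2. By the matrix-tree theorem the graph has (1/4) * product of the nonzero eigenvalues = 4 spanning trees.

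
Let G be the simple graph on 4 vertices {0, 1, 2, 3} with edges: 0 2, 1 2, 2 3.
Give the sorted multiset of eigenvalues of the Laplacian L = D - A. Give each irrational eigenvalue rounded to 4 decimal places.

[0, 1, 1, 4]

Reading degrees in the order [0, 1, 2, 3] gives [1, 1, 3, 1]; set D = diag(1, 1, 3, 1) and form L = D - A. L is symmetric positive semidefinite, so every eigenvalue is real and nonnegative.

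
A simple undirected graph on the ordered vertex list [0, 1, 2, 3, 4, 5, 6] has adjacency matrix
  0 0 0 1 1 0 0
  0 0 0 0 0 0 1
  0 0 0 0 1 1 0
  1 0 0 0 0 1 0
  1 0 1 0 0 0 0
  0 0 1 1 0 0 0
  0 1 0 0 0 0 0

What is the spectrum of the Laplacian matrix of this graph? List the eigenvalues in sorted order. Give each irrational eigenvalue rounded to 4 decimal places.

[0, 0, 1.3820, 1.3820, 2, 3.6180, 3.6180]

Each diagonal entry of L is the vertex degree and each off-diagonal entry is -1 where an edge is present, 0 otherwise; in the order [0, 1, 2, 3, 4, 5, 6] the diagonal is [2, 1, 2, 2, 2, 2, 1]. Diagonalising L (or applying a numerical eigensolver to the 7x7 matrix) gives the spectrum above. The 2 zero eigenvalues correspond to the 2 connected components.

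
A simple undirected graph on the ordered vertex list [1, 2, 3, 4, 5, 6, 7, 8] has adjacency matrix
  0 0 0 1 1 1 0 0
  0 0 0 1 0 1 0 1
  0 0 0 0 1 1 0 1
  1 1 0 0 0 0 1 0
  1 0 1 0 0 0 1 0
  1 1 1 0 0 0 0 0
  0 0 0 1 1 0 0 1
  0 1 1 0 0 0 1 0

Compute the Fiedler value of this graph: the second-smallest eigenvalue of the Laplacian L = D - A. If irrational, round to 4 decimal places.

With the vertex order [1, 2, 3, 4, 5, 6, 7, 8], the degrees are [3, 3, 3, 3, 3, 3, 3, 3], giving D = diag(3, 3, 3, 3, 3, 3, 3, 3) and L = D - A. Computing the eigenvalues of L and sorting gives [0, 2, 2, 2, 4, 4, 4, 6]. The Fiedler value lambda_2 = 2 is strictly positive, so the graph is connected.

2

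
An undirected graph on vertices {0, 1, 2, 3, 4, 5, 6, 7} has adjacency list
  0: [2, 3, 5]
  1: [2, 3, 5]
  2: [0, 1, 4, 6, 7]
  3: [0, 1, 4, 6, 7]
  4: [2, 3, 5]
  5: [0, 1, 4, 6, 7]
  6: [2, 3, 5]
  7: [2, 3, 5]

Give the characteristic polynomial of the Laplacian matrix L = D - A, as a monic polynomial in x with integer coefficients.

Each diagonal entry of L is the vertex degree and each off-diagonal entry is -1 where an edge is present, 0 otherwise; in the order [0, 1, 2, 3, 4, 5, 6, 7] the diagonal is [3, 3, 5, 5, 3, 5, 3, 3]. Computing det(xI - L) by cofactor expansion (or equivalently via sum-over-permutations) gives x^8 - 30x^7 + 375x^6 - 2540x^5 + 10095x^4 - 23598x^3 + 30105x^2 - 16200x. The coefficient of x^7 equals -trace(L) = -30, matching the sum of degrees.

x^8 - 30x^7 + 375x^6 - 2540x^5 + 10095x^4 - 23598x^3 + 30105x^2 - 16200x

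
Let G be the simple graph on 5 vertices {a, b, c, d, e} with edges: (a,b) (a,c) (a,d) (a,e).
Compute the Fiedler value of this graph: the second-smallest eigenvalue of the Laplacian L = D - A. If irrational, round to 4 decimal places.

Reading degrees in the order [a, b, c, d, e] gives [4, 1, 1, 1, 1]; set D = diag(4, 1, 1, 1, 1) and form L = D - A. The sorted Laplacian eigenvalues are [0, 1, 1, 1, 5]; the algebraic connectivity is the second entry, 1. The eigenvalues sum to 8, which equals trace(L) = 2|E|. The largest eigenvalue, 5, is at most the vertex count 5.

1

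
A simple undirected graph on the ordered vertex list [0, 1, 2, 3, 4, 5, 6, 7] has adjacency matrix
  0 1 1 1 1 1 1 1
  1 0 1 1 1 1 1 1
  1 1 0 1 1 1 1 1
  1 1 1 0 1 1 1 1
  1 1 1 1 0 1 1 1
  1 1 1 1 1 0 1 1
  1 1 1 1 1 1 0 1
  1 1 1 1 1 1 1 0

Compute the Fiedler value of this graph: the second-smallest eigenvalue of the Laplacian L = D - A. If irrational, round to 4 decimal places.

Reading degrees in the order [0, 1, 2, 3, 4, 5, 6, 7] gives [7, 7, 7, 7, 7, 7, 7, 7]; set D = diag(7, 7, 7, 7, 7, 7, 7, 7) and form L = D - A. Computing the eigenvalues of L and sorting gives [0, 8, 8, 8, 8, 8, 8, 8]. The Fiedler value lambda_2 = 8 is strictly positive, so the graph is connected. The largest eigenvalue, 8, is at most the vertex count 8. There is one zero in the spectrum, matching the 1 component.

8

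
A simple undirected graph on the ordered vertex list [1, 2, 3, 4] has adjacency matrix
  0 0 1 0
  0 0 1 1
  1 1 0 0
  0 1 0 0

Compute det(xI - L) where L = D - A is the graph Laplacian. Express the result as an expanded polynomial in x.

With the vertex order [1, 2, 3, 4], the degrees are [1, 2, 2, 1], giving D = diag(1, 2, 2, 1) and L = D - A. L has integer entries, so p(x) = det(xI - L) has integer coefficients. Expanding the determinant yields x^4 - 6x^3 + 10x^2 - 4x. The constant term is 0 because L is singular (the all-ones vector lies in its kernel). The largest eigenvalue, 3.4142, is at most the vertex count 4.

x^4 - 6x^3 + 10x^2 - 4x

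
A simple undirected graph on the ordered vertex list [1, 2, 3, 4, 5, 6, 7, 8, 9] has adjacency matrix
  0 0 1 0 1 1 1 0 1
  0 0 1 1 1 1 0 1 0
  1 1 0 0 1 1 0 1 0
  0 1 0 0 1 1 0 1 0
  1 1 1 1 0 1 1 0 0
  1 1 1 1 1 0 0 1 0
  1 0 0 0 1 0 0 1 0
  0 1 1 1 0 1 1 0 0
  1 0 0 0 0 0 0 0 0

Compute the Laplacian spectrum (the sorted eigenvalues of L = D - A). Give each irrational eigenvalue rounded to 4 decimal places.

[0, 0.8813, 2.7489, 4.1046, 4.9549, 5.8512, 6.6324, 7.1619, 7.6649]

Reading degrees in the order [1, 2, 3, 4, 5, 6, 7, 8, 9] gives [5, 5, 5, 4, 6, 6, 3, 5, 1]; set D = diag(5, 5, 5, 4, 6, 6, 3, 5, 1) and form L = D - A. Since every row of L sums to 0, the all-ones vector is in the kernel and 0 is an eigenvalue. There is one zero in the spectrum, matching the 1 component.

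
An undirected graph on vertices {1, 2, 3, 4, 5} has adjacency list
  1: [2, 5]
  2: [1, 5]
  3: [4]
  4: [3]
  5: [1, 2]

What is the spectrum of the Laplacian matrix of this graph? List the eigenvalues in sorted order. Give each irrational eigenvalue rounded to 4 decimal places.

[0, 0, 2, 3, 3]

Reading degrees in the order [1, 2, 3, 4, 5] gives [2, 2, 1, 1, 2]; set D = diag(2, 2, 1, 1, 2) and form L = D - A. L is symmetric positive semidefinite, so every eigenvalue is real and nonnegative. The 2 zero eigenvalues correspond to the 2 connected components. The largest eigenvalue, 3, is at most the vertex count 5. There are 2 zeros in the spectrum, matching the 2 components.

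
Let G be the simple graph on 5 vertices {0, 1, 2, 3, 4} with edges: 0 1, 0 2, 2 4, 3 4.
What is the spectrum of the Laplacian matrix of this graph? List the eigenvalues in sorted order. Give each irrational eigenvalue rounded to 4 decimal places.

Reading degrees in the order [0, 1, 2, 3, 4] gives [2, 1, 2, 1, 2]; set D = diag(2, 1, 2, 1, 2) and form L = D - A. Diagonalising L (or applying a numerical eigensolver to the 5x5 matrix) gives the spectrum above. By the matrix-tree theorem the graph has (1/5) * product of the nonzero eigenvalues = 1 spanning tree. The eigenvalues sum to 8, which equals trace(L) = 2|E|.

[0, 0.3820, 1.3820, 2.6180, 3.6180]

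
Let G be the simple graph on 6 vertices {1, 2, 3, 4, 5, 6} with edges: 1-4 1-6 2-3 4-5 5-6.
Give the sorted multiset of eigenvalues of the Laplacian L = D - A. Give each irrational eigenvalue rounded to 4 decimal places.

Reading degrees in the order [1, 2, 3, 4, 5, 6] gives [2, 1, 1, 2, 2, 2]; set D = diag(2, 1, 1, 2, 2, 2) and form L = D - A. The multiplicity of 0 as a Laplacian eigenvalue equals the number of connected components. The 2 zero eigenvalues correspond to the 2 connected components. The eigenvalues sum to 10, which equals trace(L) = 2|E|.

[0, 0, 2, 2, 2, 4]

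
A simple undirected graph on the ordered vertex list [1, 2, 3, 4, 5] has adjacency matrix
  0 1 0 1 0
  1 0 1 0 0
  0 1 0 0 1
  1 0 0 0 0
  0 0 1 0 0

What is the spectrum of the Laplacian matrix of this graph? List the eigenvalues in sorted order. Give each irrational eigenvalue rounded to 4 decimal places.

Each diagonal entry of L is the vertex degree and each off-diagonal entry is -1 where an edge is present, 0 otherwise; in the order [1, 2, 3, 4, 5] the diagonal is [2, 2, 2, 1, 1]. Diagonalising L (or applying a numerical eigensolver to the 5x5 matrix) gives the spectrum above. The eigenvalues sum to 8, which equals trace(L) = 2|E|.

[0, 0.3820, 1.3820, 2.6180, 3.6180]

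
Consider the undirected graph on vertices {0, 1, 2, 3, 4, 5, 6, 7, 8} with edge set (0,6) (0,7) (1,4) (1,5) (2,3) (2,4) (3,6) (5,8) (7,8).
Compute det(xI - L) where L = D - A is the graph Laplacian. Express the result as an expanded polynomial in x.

x^9 - 18x^8 + 135x^7 - 546x^6 + 1287x^5 - 1782x^4 + 1386x^3 - 540x^2 + 81x

Reading degrees in the order [0, 1, 2, 3, 4, 5, 6, 7, 8] gives [2, 2, 2, 2, 2, 2, 2, 2, 2]; set D = diag(2, 2, 2, 2, 2, 2, 2, 2, 2) and form L = D - A. Computing det(xI - L) by cofactor expansion (or equivalently via sum-over-permutations) gives x^9 - 18x^8 + 135x^7 - 546x^6 + 1287x^5 - 1782x^4 + 1386x^3 - 540x^2 + 81x. The coefficient of x^8 equals -trace(L) = -18, matching the sum of degrees. By the matrix-tree theorem the graph has (1/9) * product of the nonzero eigenvalues = 9 spanning trees.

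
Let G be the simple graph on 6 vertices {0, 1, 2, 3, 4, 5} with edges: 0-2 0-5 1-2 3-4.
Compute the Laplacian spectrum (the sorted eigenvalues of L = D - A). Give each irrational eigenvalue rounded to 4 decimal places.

[0, 0, 0.5858, 2, 2, 3.4142]

With the vertex order [0, 1, 2, 3, 4, 5], the degrees are [2, 1, 2, 1, 1, 1], giving D = diag(2, 1, 2, 1, 1, 1) and L = D - A. Since every row of L sums to 0, the all-ones vector is in the kernel and 0 is an eigenvalue. The 2 zero eigenvalues correspond to the 2 connected components.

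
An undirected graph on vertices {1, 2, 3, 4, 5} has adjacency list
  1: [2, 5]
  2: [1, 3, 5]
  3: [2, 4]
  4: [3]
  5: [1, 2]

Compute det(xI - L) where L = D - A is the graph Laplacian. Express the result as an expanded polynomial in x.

With the vertex order [1, 2, 3, 4, 5], the degrees are [2, 3, 2, 1, 2], giving D = diag(2, 3, 2, 1, 2) and L = D - A. Computing det(xI - L) by cofactor expansion (or equivalently via sum-over-permutations) gives x^5 - 10x^4 + 34x^3 - 44x^2 + 15x. The constant term is 0 because L is singular (the all-ones vector lies in its kernel). There is one zero in the spectrum, matching the 1 component.

x^5 - 10x^4 + 34x^3 - 44x^2 + 15x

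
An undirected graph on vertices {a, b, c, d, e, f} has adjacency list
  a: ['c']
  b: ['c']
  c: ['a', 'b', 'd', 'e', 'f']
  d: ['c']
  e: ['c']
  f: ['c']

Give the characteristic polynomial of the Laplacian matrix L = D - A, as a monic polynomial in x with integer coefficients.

x^6 - 10x^5 + 30x^4 - 40x^3 + 25x^2 - 6x

Reading degrees in the order [a, b, c, d, e, f] gives [1, 1, 5, 1, 1, 1]; set D = diag(1, 1, 5, 1, 1, 1) and form L = D - A. The eigenvalues of L are [0, 1, 1, 1, 1, 6]; the characteristic polynomial is the product of (x - lambda_i), which multiplies out to x^6 - 10x^5 + 30x^4 - 40x^3 + 25x^2 - 6x. Since p(0) = det(-L) = 0, x divides p(x).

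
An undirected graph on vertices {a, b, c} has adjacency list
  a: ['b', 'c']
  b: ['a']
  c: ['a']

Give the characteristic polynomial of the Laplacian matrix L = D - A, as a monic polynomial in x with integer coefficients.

Reading degrees in the order [a, b, c] gives [2, 1, 1]; set D = diag(2, 1, 1) and form L = D - A. L has integer entries, so p(x) = det(xI - L) has integer coefficients. Expanding the determinant yields x^3 - 4x^2 + 3x. The coefficient of x^2 equals -trace(L) = -4, matching the sum of degrees.

x^3 - 4x^2 + 3x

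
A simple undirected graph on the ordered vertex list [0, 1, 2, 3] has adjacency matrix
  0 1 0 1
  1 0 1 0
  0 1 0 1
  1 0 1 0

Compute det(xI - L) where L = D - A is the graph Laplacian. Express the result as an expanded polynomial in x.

x^4 - 8x^3 + 20x^2 - 16x

Each diagonal entry of L is the vertex degree and each off-diagonal entry is -1 where an edge is present, 0 otherwise; in the order [0, 1, 2, 3] the diagonal is [2, 2, 2, 2]. L has integer entries, so p(x) = det(xI - L) has integer coefficients. Expanding the determinant yields x^4 - 8x^3 + 20x^2 - 16x. Since p(0) = det(-L) = 0, x divides p(x). The largest eigenvalue, 4, is at most the vertex count 4. The eigenvalues sum to 8, which equals trace(L) = 2|E|.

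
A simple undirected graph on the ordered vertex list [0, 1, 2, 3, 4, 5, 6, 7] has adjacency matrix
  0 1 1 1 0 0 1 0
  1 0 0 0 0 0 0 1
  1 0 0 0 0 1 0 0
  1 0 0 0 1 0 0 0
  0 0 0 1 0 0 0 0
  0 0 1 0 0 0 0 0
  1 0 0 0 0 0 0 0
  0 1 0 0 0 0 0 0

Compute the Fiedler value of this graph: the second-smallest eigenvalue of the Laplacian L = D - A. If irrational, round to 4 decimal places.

0.3820

Each diagonal entry of L is the vertex degree and each off-diagonal entry is -1 where an edge is present, 0 otherwise; in the order [0, 1, 2, 3, 4, 5, 6, 7] the diagonal is [4, 2, 2, 2, 1, 1, 1, 1]. Computing the eigenvalues of L and sorting gives [0, 0.3820, 0.3820, 0.7639, 2, 2.6180, 2.6180, 5.2361]. The Fiedler value lambda_2 = 0.3820 is strictly positive, so the graph is connected. By the matrix-tree theorem the graph has (1/8) * product of the nonzero eigenvalues = 1 spanning tree.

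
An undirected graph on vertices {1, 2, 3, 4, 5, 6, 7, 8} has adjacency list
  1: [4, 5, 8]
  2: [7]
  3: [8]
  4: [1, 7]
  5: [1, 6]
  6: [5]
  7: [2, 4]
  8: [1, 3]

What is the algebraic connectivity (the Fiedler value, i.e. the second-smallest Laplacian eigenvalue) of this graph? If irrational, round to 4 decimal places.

Reading degrees in the order [1, 2, 3, 4, 5, 6, 7, 8] gives [3, 1, 1, 2, 2, 1, 2, 2]; set D = diag(3, 1, 1, 2, 2, 1, 2, 2) and form L = D - A. Computing the eigenvalues of L and sorting gives [0, 0.2434, 0.3820, 1.1798, 2, 2.6180, 3.1386, 4.4383]. The Fiedler value lambda_2 = 0.2434 is strictly positive, so the graph is connected.

0.2434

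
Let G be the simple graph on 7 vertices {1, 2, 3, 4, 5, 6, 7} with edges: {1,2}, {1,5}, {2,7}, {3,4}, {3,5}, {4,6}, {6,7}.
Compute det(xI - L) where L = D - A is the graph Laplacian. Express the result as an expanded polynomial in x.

Reading degrees in the order [1, 2, 3, 4, 5, 6, 7] gives [2, 2, 2, 2, 2, 2, 2]; set D = diag(2, 2, 2, 2, 2, 2, 2) and form L = D - A. Computing det(xI - L) by cofactor expansion (or equivalently via sum-over-permutations) gives x^7 - 14x^6 + 77x^5 - 210x^4 + 294x^3 - 196x^2 + 49x. The coefficient of x^6 equals -trace(L) = -14, matching the sum of degrees. By the matrix-tree theorem the graph has (1/7) * product of the nonzero eigenvalues = 7 spanning trees.

x^7 - 14x^6 + 77x^5 - 210x^4 + 294x^3 - 196x^2 + 49x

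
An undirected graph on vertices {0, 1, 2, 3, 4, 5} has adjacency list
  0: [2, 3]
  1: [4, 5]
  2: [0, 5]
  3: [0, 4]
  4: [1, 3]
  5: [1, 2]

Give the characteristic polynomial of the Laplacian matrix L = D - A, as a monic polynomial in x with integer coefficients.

With the vertex order [0, 1, 2, 3, 4, 5], the degrees are [2, 2, 2, 2, 2, 2], giving D = diag(2, 2, 2, 2, 2, 2) and L = D - A. The eigenvalues of L are [0, 1, 1, 3, 3, 4]; the characteristic polynomial is the product of (x - lambda_i), which multiplies out to x^6 - 12x^5 + 54x^4 - 112x^3 + 105x^2 - 36x. The coefficient of x^5 equals -trace(L) = -12, matching the sum of degrees. By the matrix-tree theorem the graph has (1/6) * product of the nonzero eigenvalues = 6 spanning trees. There is one zero in the spectrum, matching the 1 component.

x^6 - 12x^5 + 54x^4 - 112x^3 + 105x^2 - 36x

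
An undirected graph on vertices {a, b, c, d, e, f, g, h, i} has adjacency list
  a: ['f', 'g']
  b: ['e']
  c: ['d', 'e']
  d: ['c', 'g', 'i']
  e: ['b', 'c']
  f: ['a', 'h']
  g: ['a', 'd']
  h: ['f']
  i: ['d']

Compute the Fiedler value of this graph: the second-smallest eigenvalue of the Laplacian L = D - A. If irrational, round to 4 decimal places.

0.1506

Reading degrees in the order [a, b, c, d, e, f, g, h, i] gives [2, 1, 2, 3, 2, 2, 2, 1, 1]; set D = diag(2, 1, 2, 3, 2, 2, 2, 1, 1) and form L = D - A. The sorted Laplacian eigenvalues are [0, 0.1506, 0.4266, 1, 1.4229, 2.1724, 3, 3.4576, 4.3699]; the algebraic connectivity is the second entry, 0.1506.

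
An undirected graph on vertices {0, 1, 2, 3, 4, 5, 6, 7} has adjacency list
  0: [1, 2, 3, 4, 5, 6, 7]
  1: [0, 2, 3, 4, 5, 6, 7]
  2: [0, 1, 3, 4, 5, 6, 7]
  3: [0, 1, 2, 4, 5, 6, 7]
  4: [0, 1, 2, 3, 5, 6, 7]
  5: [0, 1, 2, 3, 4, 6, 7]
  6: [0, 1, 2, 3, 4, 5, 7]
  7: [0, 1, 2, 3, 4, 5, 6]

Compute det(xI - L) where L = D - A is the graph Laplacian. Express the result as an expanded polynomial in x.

x^8 - 56x^7 + 1344x^6 - 17920x^5 + 143360x^4 - 688128x^3 + 1835008x^2 - 2097152x

Reading degrees in the order [0, 1, 2, 3, 4, 5, 6, 7] gives [7, 7, 7, 7, 7, 7, 7, 7]; set D = diag(7, 7, 7, 7, 7, 7, 7, 7) and form L = D - A. The eigenvalues of L are [0, 8, 8, 8, 8, 8, 8, 8]; the characteristic polynomial is the product of (x - lambda_i), which multiplies out to x^8 - 56x^7 + 1344x^6 - 17920x^5 + 143360x^4 - 688128x^3 + 1835008x^2 - 2097152x. Since p(0) = det(-L) = 0, x divides p(x). There is one zero in the spectrum, matching the 1 component. By the matrix-tree theorem the graph has (1/8) * product of the nonzero eigenvalues = 262144 spanning trees.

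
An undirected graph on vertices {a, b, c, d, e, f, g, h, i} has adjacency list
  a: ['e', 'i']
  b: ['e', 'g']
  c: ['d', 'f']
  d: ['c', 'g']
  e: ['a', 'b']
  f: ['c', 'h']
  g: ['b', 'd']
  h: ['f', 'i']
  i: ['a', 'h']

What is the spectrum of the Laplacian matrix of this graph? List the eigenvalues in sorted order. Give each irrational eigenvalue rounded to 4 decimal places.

With the vertex order [a, b, c, d, e, f, g, h, i], the degrees are [2, 2, 2, 2, 2, 2, 2, 2, 2], giving D = diag(2, 2, 2, 2, 2, 2, 2, 2, 2) and L = D - A. Since every row of L sums to 0, the all-ones vector is in the kernel and 0 is an eigenvalue. The single zero eigenvalue shows the graph is connected. There is one zero in the spectrum, matching the 1 component. By the matrix-tree theorem the graph has (1/9) * product of the nonzero eigenvalues = 9 spanning trees.

[0, 0.4679, 0.4679, 1.6527, 1.6527, 3, 3, 3.8794, 3.8794]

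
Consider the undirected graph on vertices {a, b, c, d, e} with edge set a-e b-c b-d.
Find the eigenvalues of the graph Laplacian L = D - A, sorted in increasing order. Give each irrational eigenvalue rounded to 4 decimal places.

[0, 0, 1, 2, 3]

Each diagonal entry of L is the vertex degree and each off-diagonal entry is -1 where an edge is present, 0 otherwise; in the order [a, b, c, d, e] the diagonal is [1, 2, 1, 1, 1]. Since every row of L sums to 0, the all-ones vector is in the kernel and 0 is an eigenvalue. The 2 zero eigenvalues correspond to the 2 connected components. The largest eigenvalue, 3, is at most the vertex count 5.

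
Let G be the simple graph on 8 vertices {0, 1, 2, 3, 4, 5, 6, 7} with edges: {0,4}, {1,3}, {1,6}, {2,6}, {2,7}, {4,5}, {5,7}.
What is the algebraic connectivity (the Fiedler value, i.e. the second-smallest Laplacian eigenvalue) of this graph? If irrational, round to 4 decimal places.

0.1522

Each diagonal entry of L is the vertex degree and each off-diagonal entry is -1 where an edge is present, 0 otherwise; in the order [0, 1, 2, 3, 4, 5, 6, 7] the diagonal is [1, 2, 2, 1, 2, 2, 2, 2]. The sorted Laplacian eigenvalues are [0, 0.1522, 0.5858, 1.2346, 2, 2.7654, 3.4142, 3.8478]; the algebraic connectivity is the second entry, 0.1522. The eigenvalues sum to 14, which equals trace(L) = 2|E|.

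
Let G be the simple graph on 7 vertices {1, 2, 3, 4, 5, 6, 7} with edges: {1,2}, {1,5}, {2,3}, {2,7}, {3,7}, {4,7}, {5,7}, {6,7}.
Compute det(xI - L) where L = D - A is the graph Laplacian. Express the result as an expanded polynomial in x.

x^7 - 16x^6 + 96x^5 - 276x^4 + 402x^3 - 284x^2 + 77x

Reading degrees in the order [1, 2, 3, 4, 5, 6, 7] gives [2, 3, 2, 1, 2, 1, 5]; set D = diag(2, 3, 2, 1, 2, 1, 5) and form L = D - A. Computing det(xI - L) by cofactor expansion (or equivalently via sum-over-permutations) gives x^7 - 16x^6 + 96x^5 - 276x^4 + 402x^3 - 284x^2 + 77x. The constant term is 0 because L is singular (the all-ones vector lies in its kernel).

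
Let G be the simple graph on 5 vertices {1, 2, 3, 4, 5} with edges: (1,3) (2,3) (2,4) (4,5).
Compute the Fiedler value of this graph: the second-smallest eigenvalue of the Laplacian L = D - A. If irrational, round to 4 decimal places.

0.3820

Reading degrees in the order [1, 2, 3, 4, 5] gives [1, 2, 2, 2, 1]; set D = diag(1, 2, 2, 2, 1) and form L = D - A. The sorted Laplacian eigenvalues are [0, 0.3820, 1.3820, 2.6180, 3.6180]; the algebraic connectivity is the second entry, 0.3820. The eigenvalues sum to 8, which equals trace(L) = 2|E|. The largest eigenvalue, 3.6180, is at most the vertex count 5.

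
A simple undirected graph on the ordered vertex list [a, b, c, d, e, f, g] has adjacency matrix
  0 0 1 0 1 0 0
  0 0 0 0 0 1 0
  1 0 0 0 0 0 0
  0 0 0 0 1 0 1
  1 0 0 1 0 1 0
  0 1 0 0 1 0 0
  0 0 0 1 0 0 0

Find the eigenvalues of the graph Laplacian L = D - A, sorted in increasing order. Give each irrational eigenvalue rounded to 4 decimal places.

[0, 0.3820, 0.3820, 1.5858, 2.6180, 2.6180, 4.4142]

Each diagonal entry of L is the vertex degree and each off-diagonal entry is -1 where an edge is present, 0 otherwise; in the order [a, b, c, d, e, f, g] the diagonal is [2, 1, 1, 2, 3, 2, 1]. Since every row of L sums to 0, the all-ones vector is in the kernel and 0 is an eigenvalue. The eigenvalues sum to 12, which equals trace(L) = 2|E|. The largest eigenvalue, 4.4142, is at most the vertex count 7.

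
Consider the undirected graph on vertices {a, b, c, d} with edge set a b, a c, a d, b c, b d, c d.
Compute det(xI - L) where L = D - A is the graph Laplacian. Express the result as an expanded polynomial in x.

Each diagonal entry of L is the vertex degree and each off-diagonal entry is -1 where an edge is present, 0 otherwise; in the order [a, b, c, d] the diagonal is [3, 3, 3, 3]. The eigenvalues of L are [0, 4, 4, 4]; the characteristic polynomial is the product of (x - lambda_i), which multiplies out to x^4 - 12x^3 + 48x^2 - 64x. Since p(0) = det(-L) = 0, x divides p(x). There is one zero in the spectrum, matching the 1 component. The largest eigenvalue, 4, is at most the vertex count 4.

x^4 - 12x^3 + 48x^2 - 64x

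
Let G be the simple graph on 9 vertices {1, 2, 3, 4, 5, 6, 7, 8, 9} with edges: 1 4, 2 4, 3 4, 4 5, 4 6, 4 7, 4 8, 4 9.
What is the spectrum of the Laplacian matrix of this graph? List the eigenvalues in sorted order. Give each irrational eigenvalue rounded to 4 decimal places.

With the vertex order [1, 2, 3, 4, 5, 6, 7, 8, 9], the degrees are [1, 1, 1, 8, 1, 1, 1, 1, 1], giving D = diag(1, 1, 1, 8, 1, 1, 1, 1, 1) and L = D - A. L is symmetric positive semidefinite, so every eigenvalue is real and nonnegative. By the matrix-tree theorem the graph has (1/9) * product of the nonzero eigenvalues = 1 spanning tree.

[0, 1, 1, 1, 1, 1, 1, 1, 9]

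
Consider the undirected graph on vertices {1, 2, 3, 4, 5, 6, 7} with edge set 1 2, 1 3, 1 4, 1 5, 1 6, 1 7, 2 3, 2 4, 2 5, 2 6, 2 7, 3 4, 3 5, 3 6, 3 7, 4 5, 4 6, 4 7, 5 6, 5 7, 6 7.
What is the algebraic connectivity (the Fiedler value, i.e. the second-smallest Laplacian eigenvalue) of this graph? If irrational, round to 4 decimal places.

Each diagonal entry of L is the vertex degree and each off-diagonal entry is -1 where an edge is present, 0 otherwise; in the order [1, 2, 3, 4, 5, 6, 7] the diagonal is [6, 6, 6, 6, 6, 6, 6]. The smallest Laplacian eigenvalue is always 0. The next one, lambda_2 = 7, measures how hard the graph is to disconnect: larger values mean better connectivity.

7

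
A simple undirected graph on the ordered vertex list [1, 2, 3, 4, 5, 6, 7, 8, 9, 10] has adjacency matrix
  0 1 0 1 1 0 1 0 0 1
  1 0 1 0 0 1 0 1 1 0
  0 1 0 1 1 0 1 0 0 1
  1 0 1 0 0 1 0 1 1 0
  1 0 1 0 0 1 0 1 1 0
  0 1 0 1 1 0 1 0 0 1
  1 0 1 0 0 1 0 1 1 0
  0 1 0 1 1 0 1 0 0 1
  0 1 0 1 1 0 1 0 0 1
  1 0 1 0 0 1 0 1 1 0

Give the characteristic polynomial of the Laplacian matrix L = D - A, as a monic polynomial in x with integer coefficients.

Reading degrees in the order [1, 2, 3, 4, 5, 6, 7, 8, 9, 10] gives [5, 5, 5, 5, 5, 5, 5, 5, 5, 5]; set D = diag(5, 5, 5, 5, 5, 5, 5, 5, 5, 5) and form L = D - A. L has integer entries, so p(x) = det(xI - L) has integer coefficients. Expanding the determinant yields x^10 - 50x^9 + 1100x^8 - 14000x^7 + 113750x^6 - 612500x^5 + 2187500x^4 - 5000000x^3 + 6640625x^2 - 3906250x. The coefficient of x^9 equals -trace(L) = -50, matching the sum of degrees. The largest eigenvalue, 10, is at most the vertex count 10.

x^10 - 50x^9 + 1100x^8 - 14000x^7 + 113750x^6 - 612500x^5 + 2187500x^4 - 5000000x^3 + 6640625x^2 - 3906250x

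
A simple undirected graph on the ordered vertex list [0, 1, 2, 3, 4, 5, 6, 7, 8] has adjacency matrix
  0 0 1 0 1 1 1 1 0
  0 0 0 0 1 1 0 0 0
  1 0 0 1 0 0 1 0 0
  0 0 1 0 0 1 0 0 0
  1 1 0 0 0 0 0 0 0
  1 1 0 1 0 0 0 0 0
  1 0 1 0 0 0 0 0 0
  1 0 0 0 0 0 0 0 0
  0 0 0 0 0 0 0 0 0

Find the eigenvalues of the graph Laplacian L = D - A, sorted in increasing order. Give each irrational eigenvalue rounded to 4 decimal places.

With the vertex order [0, 1, 2, 3, 4, 5, 6, 7, 8], the degrees are [5, 2, 3, 2, 2, 3, 2, 1, 0], giving D = diag(5, 2, 3, 2, 2, 3, 2, 1, 0) and L = D - A. The multiplicity of 0 as a Laplacian eigenvalue equals the number of connected components. The 2 zero eigenvalues correspond to the 2 connected components. There are 2 zeros in the spectrum, matching the 2 components.

[0, 0, 0.8537, 1, 1.6052, 2.6499, 3.5755, 4, 6.3157]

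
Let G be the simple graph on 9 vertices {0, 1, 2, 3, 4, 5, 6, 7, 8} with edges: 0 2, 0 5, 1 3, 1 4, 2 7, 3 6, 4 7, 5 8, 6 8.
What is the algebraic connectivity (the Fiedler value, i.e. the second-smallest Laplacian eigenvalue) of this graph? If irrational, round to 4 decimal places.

0.4679

Each diagonal entry of L is the vertex degree and each off-diagonal entry is -1 where an edge is present, 0 otherwise; in the order [0, 1, 2, 3, 4, 5, 6, 7, 8] the diagonal is [2, 2, 2, 2, 2, 2, 2, 2, 2]. Computing the eigenvalues of L and sorting gives [0, 0.4679, 0.4679, 1.6527, 1.6527, 3, 3, 3.8794, 3.8794]. The Fiedler value lambda_2 = 0.4679 is strictly positive, so the graph is connected. The largest eigenvalue, 3.8794, is at most the vertex count 9.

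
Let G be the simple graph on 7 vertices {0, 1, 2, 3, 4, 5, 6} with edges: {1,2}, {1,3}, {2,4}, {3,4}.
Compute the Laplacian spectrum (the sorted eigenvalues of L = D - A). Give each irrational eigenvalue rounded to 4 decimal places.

[0, 0, 0, 0, 2, 2, 4]

Reading degrees in the order [0, 1, 2, 3, 4, 5, 6] gives [0, 2, 2, 2, 2, 0, 0]; set D = diag(0, 2, 2, 2, 2, 0, 0) and form L = D - A. The multiplicity of 0 as a Laplacian eigenvalue equals the number of connected components. The 4 zero eigenvalues correspond to the 4 connected components. The largest eigenvalue, 4, is at most the vertex count 7.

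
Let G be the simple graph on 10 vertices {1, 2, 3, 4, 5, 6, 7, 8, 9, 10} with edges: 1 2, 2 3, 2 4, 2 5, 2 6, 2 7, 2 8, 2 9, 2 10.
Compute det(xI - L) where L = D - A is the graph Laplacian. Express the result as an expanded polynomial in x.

x^10 - 18x^9 + 108x^8 - 336x^7 + 630x^6 - 756x^5 + 588x^4 - 288x^3 + 81x^2 - 10x

Each diagonal entry of L is the vertex degree and each off-diagonal entry is -1 where an edge is present, 0 otherwise; in the order [1, 2, 3, 4, 5, 6, 7, 8, 9, 10] the diagonal is [1, 9, 1, 1, 1, 1, 1, 1, 1, 1]. L has integer entries, so p(x) = det(xI - L) has integer coefficients. Expanding the determinant yields x^10 - 18x^9 + 108x^8 - 336x^7 + 630x^6 - 756x^5 + 588x^4 - 288x^3 + 81x^2 - 10x. The constant term is 0 because L is singular (the all-ones vector lies in its kernel). The largest eigenvalue, 10, is at most the vertex count 10.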